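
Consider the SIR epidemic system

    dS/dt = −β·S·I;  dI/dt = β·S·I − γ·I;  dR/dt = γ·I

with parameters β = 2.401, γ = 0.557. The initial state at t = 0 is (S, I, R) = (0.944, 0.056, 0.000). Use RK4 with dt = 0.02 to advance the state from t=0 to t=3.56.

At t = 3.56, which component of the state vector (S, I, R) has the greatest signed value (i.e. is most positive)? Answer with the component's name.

t=0.000: state=(0.944, 0.056, 0.000)
step 1 (dt=0.02): k1=(-0.127, 0.096, 0.031), k2=(-0.129, 0.097, 0.032), k3=(-0.129, 0.097, 0.032), k4=(-0.131, 0.099, 0.032); state += dt/6·(k1+2k2+2k3+k4)
t=0.020: state=(0.941, 0.058, 0.001)
t=0.040: state=(0.939, 0.060, 0.001)
t=0.060: state=(0.936, 0.062, 0.002)
continuing one RK4 step at a time; state shown every 10 steps (Δt=0.2):
t=0.200: state=(0.914, 0.078, 0.007)
t=0.400: state=(0.875, 0.108, 0.018)
t=0.600: state=(0.823, 0.145, 0.032)
t=0.800: state=(0.760, 0.190, 0.050)
t=1.000: state=(0.686, 0.240, 0.074)
t=1.200: state=(0.603, 0.293, 0.104)
t=1.400: state=(0.518, 0.343, 0.139)
t=1.600: state=(0.435, 0.385, 0.180)
t=1.800: state=(0.358, 0.417, 0.225)
t=2.000: state=(0.292, 0.436, 0.272)
t=2.200: state=(0.236, 0.442, 0.321)
t=2.400: state=(0.191, 0.438, 0.371)
t=2.600: state=(0.155, 0.426, 0.419)
t=2.800: state=(0.127, 0.408, 0.465)
t=3.000: state=(0.105, 0.386, 0.509)
t=3.200: state=(0.088, 0.361, 0.551)
t=3.400: state=(0.074, 0.336, 0.590)
t=3.560: state=(0.066, 0.316, 0.619)
compare at T: S=0.066, I=0.316, R=0.619

largest component: R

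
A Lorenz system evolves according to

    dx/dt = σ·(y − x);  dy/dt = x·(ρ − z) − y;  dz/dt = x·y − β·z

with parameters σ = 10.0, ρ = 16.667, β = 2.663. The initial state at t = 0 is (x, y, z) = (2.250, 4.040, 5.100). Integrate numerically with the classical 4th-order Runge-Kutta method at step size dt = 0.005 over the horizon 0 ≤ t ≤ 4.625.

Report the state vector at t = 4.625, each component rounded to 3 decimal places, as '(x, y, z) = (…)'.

(x, y, z) = (5.455, 7.136, 11.158)

t=0.000: state=(2.250, 4.040, 5.100)
step 1 (dt=0.005): k1=(17.900, 21.986, -4.491), k2=(18.002, 22.474, -4.154), k3=(18.012, 22.474, -4.153), k4=(18.123, 22.964, -3.809); state += dt/6·(k1+2k2+2k3+k4)
t=0.005: state=(2.340, 4.152, 5.079)
t=0.010: state=(2.431, 4.270, 5.062)
t=0.015: state=(2.524, 4.392, 5.048)
continuing one RK4 step at a time; state shown every 40 steps (Δt=0.2):
t=0.200: state=(7.939, 11.955, 9.634)
t=0.400: state=(9.932, 5.831, 23.872)
t=0.600: state=(2.236, 0.388, 15.727)
t=0.800: state=(1.105, 1.304, 9.387)
t=1.000: state=(2.522, 3.883, 6.200)
t=1.200: state=(7.549, 11.193, 9.758)
t=1.400: state=(10.026, 6.752, 23.160)
t=1.600: state=(2.844, 0.901, 16.134)
t=1.800: state=(1.704, 2.032, 9.860)
t=2.000: state=(3.734, 5.595, 7.329)
t=2.200: state=(9.283, 12.101, 14.324)
t=2.400: state=(7.726, 3.927, 21.585)
t=2.600: state=(2.616, 1.725, 14.151)
t=2.800: state=(2.855, 3.792, 9.329)
t=3.000: state=(6.487, 9.169, 10.252)
t=3.200: state=(9.833, 8.764, 20.575)
t=3.400: state=(4.578, 2.389, 17.427)
t=3.600: state=(3.019, 3.354, 11.574)
t=3.800: state=(5.348, 7.333, 10.186)
t=4.000: state=(9.318, 10.074, 17.639)
t=4.200: state=(6.225, 3.746, 18.932)
t=4.400: state=(3.584, 3.449, 13.273)
t=4.600: state=(5.055, 6.572, 10.995)
t=4.625: state=(5.455, 7.136, 11.158)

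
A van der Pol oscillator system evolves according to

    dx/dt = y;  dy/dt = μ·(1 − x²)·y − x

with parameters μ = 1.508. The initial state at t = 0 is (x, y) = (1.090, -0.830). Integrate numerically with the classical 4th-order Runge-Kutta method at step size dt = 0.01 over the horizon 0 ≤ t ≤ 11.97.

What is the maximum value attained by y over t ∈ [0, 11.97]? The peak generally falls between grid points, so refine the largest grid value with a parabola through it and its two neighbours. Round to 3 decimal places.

t=0.000: state=(1.090, -0.830)
step 1 (dt=0.01): k1=(-0.830, -0.855), k2=(-0.834, -0.861), k3=(-0.834, -0.861), k4=(-0.839, -0.867); state += dt/6·(k1+2k2+2k3+k4)
t=0.010: state=(1.082, -0.839)
t=0.020: state=(1.073, -0.847)
t=0.030: state=(1.065, -0.856)
continuing one RK4 step at a time; state shown every 50 steps (Δt=0.5):
t=0.500: state=(0.530, -1.517)
t=1.000: state=(-0.592, -3.048)
t=1.500: state=(-1.863, -1.160)
t=2.000: state=(-1.972, 0.267)
t=2.500: state=(-1.778, 0.469)
t=3.000: state=(-1.511, 0.606)
t=3.500: state=(-1.153, 0.854)
t=4.000: state=(-0.596, 1.480)
t=4.500: state=(0.496, 3.018)
t=5.000: state=(1.839, 1.355)
t=5.500: state=(1.991, -0.244)
t=6.000: state=(1.803, -0.459)
t=6.500: state=(1.542, -0.590)
t=7.000: state=(1.197, -0.818)
t=7.500: state=(0.671, -1.380)
t=8.000: state=(-0.343, -2.850)
t=8.500: state=(-1.760, -1.718)
t=9.000: state=(-2.002, 0.192)
t=9.500: state=(-1.826, 0.446)
t=10.000: state=(-1.572, 0.574)
t=10.500: state=(-1.239, 0.785)
t=11.000: state=(-0.740, 1.290)
t=11.500: state=(0.200, 2.664)
t=11.970: state=(1.594, 2.309)
largest grid value and its neighbours: y(11.720)=3.23019, y(11.730)=3.23265, y(11.740)=3.23197
parabola through these three points peaks at t≈11.733 with y≈3.23277

max y = 3.233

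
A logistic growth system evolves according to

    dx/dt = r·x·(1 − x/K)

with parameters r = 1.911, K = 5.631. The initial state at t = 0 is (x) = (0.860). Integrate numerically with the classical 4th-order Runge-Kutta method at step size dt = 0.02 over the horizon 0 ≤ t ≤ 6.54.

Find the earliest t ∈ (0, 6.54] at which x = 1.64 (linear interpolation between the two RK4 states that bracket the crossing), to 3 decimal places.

t = 0.431

t=0.000: state=(0.860)
step 1 (dt=0.02): k1=(1.392), k2=(1.411), k3=(1.411), k4=(1.430); state += dt/6·(k1+2k2+2k3+k4)
t=0.020: state=(0.888)
t=0.040: state=(0.917)
t=0.060: state=(0.947)
t=0.420: state=(1.615)
next step: t=0.440: state=(1.660) — x has crossed 1.64
linear interpolation between t=0.420 (1.61522) and t=0.440 (1.65960) → t≈0.431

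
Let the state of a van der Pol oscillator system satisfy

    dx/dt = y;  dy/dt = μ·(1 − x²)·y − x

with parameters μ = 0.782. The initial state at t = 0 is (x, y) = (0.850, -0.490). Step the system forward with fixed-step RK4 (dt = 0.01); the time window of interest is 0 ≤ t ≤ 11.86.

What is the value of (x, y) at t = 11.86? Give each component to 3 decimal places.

t=0.000: state=(0.850, -0.490)
step 1 (dt=0.01): k1=(-0.490, -0.956), k2=(-0.495, -0.957), k3=(-0.495, -0.957), k4=(-0.500, -0.957); state += dt/6·(k1+2k2+2k3+k4)
t=0.010: state=(0.845, -0.500)
t=0.020: state=(0.840, -0.509)
t=0.030: state=(0.835, -0.519)
continuing one RK4 step at a time; state shown every 50 steps (Δt=0.5):
t=0.500: state=(0.483, -0.990)
t=1.000: state=(-0.153, -1.551)
t=1.500: state=(-1.001, -1.668)
t=2.000: state=(-1.609, -0.644)
t=2.500: state=(-1.675, 0.283)
t=3.000: state=(-1.402, 0.769)
t=3.500: state=(-0.910, 1.219)
t=4.000: state=(-0.142, 1.902)
t=4.500: state=(0.968, 2.336)
t=5.000: state=(1.837, 0.904)
t=5.500: state=(1.944, -0.282)
t=6.000: state=(1.679, -0.723)
t=6.500: state=(1.236, -1.063)
t=7.000: state=(0.584, -1.599)
t=7.500: state=(-0.411, -2.366)
t=8.000: state=(-1.557, -1.793)
t=8.500: state=(-2.000, -0.113)
t=9.000: state=(-1.857, 0.562)
t=9.500: state=(-1.492, 0.887)
t=10.000: state=(-0.957, 1.289)
t=10.500: state=(-0.153, 1.982)
t=11.000: state=(1.002, 2.420)
t=11.500: state=(1.883, 0.875)
t=11.860: state=(2.003, -0.095)

(x, y) = (2.003, -0.095)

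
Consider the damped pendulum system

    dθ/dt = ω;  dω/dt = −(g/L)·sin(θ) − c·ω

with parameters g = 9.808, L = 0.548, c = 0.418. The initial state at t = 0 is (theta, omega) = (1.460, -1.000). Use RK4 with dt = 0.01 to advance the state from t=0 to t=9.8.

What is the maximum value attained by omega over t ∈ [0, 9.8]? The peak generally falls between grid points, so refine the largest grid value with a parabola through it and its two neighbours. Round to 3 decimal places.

t=0.000: state=(1.460, -1.000)
step 1 (dt=0.01): k1=(-1.000, -17.370), k2=(-1.087, -17.324), k3=(-1.087, -17.323), k4=(-1.173, -17.275); state += dt/6·(k1+2k2+2k3+k4)
t=0.010: state=(1.449, -1.173)
t=0.020: state=(1.437, -1.345)
t=0.030: state=(1.422, -1.517)
continuing one RK4 step at a time; state shown every 50 steps (Δt=0.5):
t=0.500: state=(-0.551, -4.481)
t=1.000: state=(-0.857, 3.252)
t=1.500: state=(0.955, 1.431)
t=2.000: state=(0.014, -3.813)
t=2.500: state=(-0.766, 1.531)
t=3.000: state=(0.584, 1.804)
t=3.500: state=(0.145, -2.766)
t=4.000: state=(-0.585, 0.796)
t=4.500: state=(0.383, 1.537)
t=5.000: state=(0.142, -1.996)
t=5.500: state=(-0.431, 0.493)
t=6.000: state=(0.269, 1.171)
t=6.500: state=(0.109, -1.456)
t=7.000: state=(-0.315, 0.359)
t=7.500: state=(0.198, 0.852)
t=8.000: state=(0.075, -1.070)
t=8.500: state=(-0.228, 0.286)
t=9.000: state=(0.149, 0.604)
t=9.500: state=(0.048, -0.789)
t=9.800: state=(-0.152, -0.370)
largest grid value and its neighbours: omega(1.180)=4.49077, omega(1.190)=4.49094, omega(1.200)=4.48311
parabola through these three points peaks at t≈1.185 with omega≈4.49186

max omega = 4.492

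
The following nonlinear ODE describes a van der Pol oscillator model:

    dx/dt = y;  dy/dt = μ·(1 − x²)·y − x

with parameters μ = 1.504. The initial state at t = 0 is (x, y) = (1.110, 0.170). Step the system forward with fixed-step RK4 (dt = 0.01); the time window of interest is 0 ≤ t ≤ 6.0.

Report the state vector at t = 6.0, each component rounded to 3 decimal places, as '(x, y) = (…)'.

t=0.000: state=(1.110, 0.170)
step 1 (dt=0.01): k1=(0.170, -1.169), k2=(0.164, -1.169), k3=(0.164, -1.169), k4=(0.158, -1.168); state += dt/6·(k1+2k2+2k3+k4)
t=0.010: state=(1.112, 0.158)
t=0.020: state=(1.113, 0.147)
t=0.030: state=(1.115, 0.135)
continuing one RK4 step at a time; state shown every 20 steps (Δt=0.2):
t=0.200: state=(1.121, -0.058)
t=0.400: state=(1.088, -0.269)
t=0.600: state=(1.014, -0.468)
t=0.800: state=(0.900, -0.674)
t=1.000: state=(0.742, -0.916)
t=1.200: state=(0.529, -1.234)
t=1.400: state=(0.240, -1.680)
t=1.600: state=(-0.153, -2.273)
t=1.800: state=(-0.667, -2.819)
t=2.000: state=(-1.235, -2.687)
t=2.200: state=(-1.677, -1.637)
t=2.400: state=(-1.891, -0.573)
t=2.600: state=(-1.940, 0.009)
t=2.800: state=(-1.909, 0.268)
t=3.000: state=(-1.842, 0.389)
t=3.200: state=(-1.756, 0.462)
t=3.400: state=(-1.658, 0.520)
t=3.600: state=(-1.548, 0.581)
t=3.800: state=(-1.425, 0.654)
t=4.000: state=(-1.285, 0.749)
t=4.200: state=(-1.122, 0.881)
t=4.400: state=(-0.929, 1.070)
t=4.600: state=(-0.688, 1.357)
t=4.800: state=(-0.376, 1.798)
t=5.000: state=(0.045, 2.439)
t=5.200: state=(0.603, 3.106)
t=5.400: state=(1.238, 3.035)
t=5.600: state=(1.735, 1.814)
t=5.800: state=(1.966, 0.595)
t=6.000: state=(2.015, -0.022)

(x, y) = (2.015, -0.022)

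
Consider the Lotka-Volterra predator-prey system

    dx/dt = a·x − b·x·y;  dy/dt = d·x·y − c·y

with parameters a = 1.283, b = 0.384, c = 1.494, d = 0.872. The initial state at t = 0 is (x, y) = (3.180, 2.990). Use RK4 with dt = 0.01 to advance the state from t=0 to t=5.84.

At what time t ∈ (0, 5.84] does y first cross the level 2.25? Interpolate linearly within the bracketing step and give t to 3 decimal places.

t = 2.585

t=0.000: state=(3.180, 2.990)
step 1 (dt=0.01): k1=(0.429, 3.824), k2=(0.406, 3.854), k3=(0.406, 3.854), k4=(0.382, 3.884); state += dt/6·(k1+2k2+2k3+k4)
t=0.010: state=(3.184, 3.029)
t=0.020: state=(3.188, 3.068)
t=0.030: state=(3.191, 3.107)
continuing one RK4 step at a time; state shown every 20 steps (Δt=0.2):
t=0.200: state=(3.163, 3.868)
t=0.400: state=(2.921, 4.892)
t=0.600: state=(2.498, 5.832)
t=0.800: state=(2.012, 6.409)
t=1.000: state=(1.579, 6.493)
t=1.200: state=(1.253, 6.155)
t=1.400: state=(1.032, 5.564)
t=1.600: state=(0.893, 4.876)
t=1.800: state=(0.815, 4.194)
t=2.000: state=(0.782, 3.574)
t=2.200: state=(0.785, 3.037)
t=2.400: state=(0.818, 2.589)
t=2.580: state=(0.871, 2.259)
next step: t=2.590: state=(0.875, 2.242) — y has crossed 2.25
linear interpolation between t=2.580 (2.25858) and t=2.590 (2.24210) → t≈2.585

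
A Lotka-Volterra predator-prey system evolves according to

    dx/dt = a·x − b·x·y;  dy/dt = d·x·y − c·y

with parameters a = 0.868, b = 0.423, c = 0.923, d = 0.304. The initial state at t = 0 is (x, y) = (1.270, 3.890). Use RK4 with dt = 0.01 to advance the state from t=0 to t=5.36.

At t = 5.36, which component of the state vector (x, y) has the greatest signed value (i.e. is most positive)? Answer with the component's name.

t=0.000: state=(1.270, 3.890)
step 1 (dt=0.01): k1=(-0.987, -2.089), k2=(-0.978, -2.089), k3=(-0.978, -2.089), k4=(-0.969, -2.089); state += dt/6·(k1+2k2+2k3+k4)
t=0.010: state=(1.260, 3.869)
t=0.020: state=(1.251, 3.848)
t=0.030: state=(1.241, 3.827)
continuing one RK4 step at a time; state shown every 20 steps (Δt=0.2):
t=0.200: state=(1.106, 3.475)
t=0.400: state=(0.998, 3.080)
t=0.600: state=(0.929, 2.715)
t=0.800: state=(0.891, 2.385)
t=1.000: state=(0.877, 2.092)
t=1.200: state=(0.884, 1.835)
t=1.400: state=(0.909, 1.611)
t=1.600: state=(0.952, 1.417)
t=1.800: state=(1.011, 1.251)
t=2.000: state=(1.089, 1.108)
t=2.200: state=(1.186, 0.988)
t=2.400: state=(1.303, 0.885)
t=2.600: state=(1.444, 0.800)
t=2.800: state=(1.610, 0.730)
t=3.000: state=(1.805, 0.673)
t=3.200: state=(2.032, 0.629)
t=3.400: state=(2.296, 0.596)
t=3.600: state=(2.599, 0.575)
t=3.800: state=(2.946, 0.566)
t=4.000: state=(3.341, 0.570)
t=4.200: state=(3.785, 0.588)
t=4.400: state=(4.278, 0.624)
t=4.600: state=(4.816, 0.684)
t=4.800: state=(5.387, 0.776)
t=5.000: state=(5.969, 0.911)
t=5.200: state=(6.523, 1.108)
t=5.360: state=(6.905, 1.325)
compare at T: x=6.905, y=1.325

largest component: x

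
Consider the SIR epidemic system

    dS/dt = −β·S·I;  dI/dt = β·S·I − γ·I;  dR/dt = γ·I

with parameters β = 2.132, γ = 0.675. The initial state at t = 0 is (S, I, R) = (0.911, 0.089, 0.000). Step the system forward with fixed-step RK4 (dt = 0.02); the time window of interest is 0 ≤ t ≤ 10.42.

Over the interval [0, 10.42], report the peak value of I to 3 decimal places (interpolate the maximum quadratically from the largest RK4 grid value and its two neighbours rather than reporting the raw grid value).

t=0.000: state=(0.911, 0.089, 0.000)
step 1 (dt=0.02): k1=(-0.173, 0.113, 0.060), k2=(-0.175, 0.114, 0.061), k3=(-0.175, 0.114, 0.061), k4=(-0.177, 0.115, 0.062); state += dt/6·(k1+2k2+2k3+k4)
t=0.020: state=(0.908, 0.091, 0.001)
t=0.040: state=(0.904, 0.094, 0.002)
t=0.060: state=(0.900, 0.096, 0.004)
continuing one RK4 step at a time; state shown every 25 steps (Δt=0.5):
t=0.500: state=(0.800, 0.159, 0.041)
t=1.000: state=(0.645, 0.246, 0.109)
t=1.500: state=(0.476, 0.318, 0.205)
t=2.000: state=(0.332, 0.348, 0.319)
t=2.500: state=(0.230, 0.334, 0.435)
t=3.000: state=(0.165, 0.294, 0.542)
t=3.500: state=(0.124, 0.244, 0.633)
t=4.000: state=(0.098, 0.196, 0.707)
t=4.500: state=(0.081, 0.153, 0.765)
t=5.000: state=(0.070, 0.119, 0.811)
t=5.500: state=(0.063, 0.091, 0.846)
t=6.000: state=(0.058, 0.069, 0.873)
t=6.500: state=(0.054, 0.052, 0.893)
t=7.000: state=(0.052, 0.040, 0.909)
t=7.500: state=(0.050, 0.030, 0.920)
t=8.000: state=(0.048, 0.022, 0.929)
t=8.500: state=(0.047, 0.017, 0.936)
t=9.000: state=(0.047, 0.013, 0.941)
t=9.500: state=(0.046, 0.009, 0.944)
t=10.000: state=(0.046, 0.007, 0.947)
t=10.420: state=(0.045, 0.006, 0.949)
largest grid value and its neighbours: I(2.040)=0.34872, I(2.060)=0.34878, I(2.080)=0.34876
parabola through these three points peaks at t≈2.066 with I≈0.34878

max I = 0.349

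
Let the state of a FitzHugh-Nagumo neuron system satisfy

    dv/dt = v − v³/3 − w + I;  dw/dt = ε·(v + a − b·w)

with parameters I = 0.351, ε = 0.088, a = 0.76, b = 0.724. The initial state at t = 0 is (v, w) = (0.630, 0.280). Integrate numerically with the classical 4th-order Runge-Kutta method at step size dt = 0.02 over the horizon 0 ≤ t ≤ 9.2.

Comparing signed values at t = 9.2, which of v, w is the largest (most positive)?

largest component: w

t=0.000: state=(0.630, 0.280)
step 1 (dt=0.02): k1=(0.618, 0.104), k2=(0.620, 0.105), k3=(0.620, 0.105), k4=(0.623, 0.105); state += dt/6·(k1+2k2+2k3+k4)
t=0.020: state=(0.642, 0.282)
t=0.040: state=(0.655, 0.284)
t=0.060: state=(0.668, 0.286)
continuing one RK4 step at a time; state shown every 25 steps (Δt=0.5):
t=0.500: state=(0.961, 0.339)
t=1.000: state=(1.271, 0.409)
t=1.500: state=(1.471, 0.489)
t=2.000: state=(1.555, 0.573)
t=2.500: state=(1.567, 0.656)
t=3.000: state=(1.544, 0.735)
t=3.500: state=(1.504, 0.811)
t=4.000: state=(1.455, 0.883)
t=4.500: state=(1.401, 0.950)
t=5.000: state=(1.341, 1.012)
t=5.500: state=(1.276, 1.070)
t=6.000: state=(1.205, 1.123)
t=6.500: state=(1.125, 1.171)
t=7.000: state=(1.033, 1.214)
t=7.500: state=(0.925, 1.252)
t=8.000: state=(0.790, 1.283)
t=8.500: state=(0.611, 1.306)
t=9.000: state=(0.354, 1.319)
t=9.200: state=(0.216, 1.321)
compare at T: v=0.216, w=1.321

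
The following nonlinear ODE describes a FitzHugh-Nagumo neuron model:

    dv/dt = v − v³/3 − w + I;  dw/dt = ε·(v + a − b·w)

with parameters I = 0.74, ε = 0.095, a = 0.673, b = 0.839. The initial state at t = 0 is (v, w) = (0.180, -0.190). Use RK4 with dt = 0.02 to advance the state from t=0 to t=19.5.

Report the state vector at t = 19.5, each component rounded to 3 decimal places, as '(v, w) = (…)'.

t=0.000: state=(0.180, -0.190)
step 1 (dt=0.02): k1=(1.108, 0.096), k2=(1.118, 0.097), k3=(1.118, 0.097), k4=(1.128, 0.098); state += dt/6·(k1+2k2+2k3+k4)
t=0.020: state=(0.202, -0.188)
t=0.040: state=(0.225, -0.186)
t=0.060: state=(0.248, -0.184)
continuing one RK4 step at a time; state shown every 50 steps (Δt=1):
t=1.000: state=(1.545, -0.035)
t=2.000: state=(1.951, 0.197)
t=3.000: state=(1.903, 0.420)
t=4.000: state=(1.825, 0.620)
t=5.000: state=(1.744, 0.796)
t=6.000: state=(1.663, 0.952)
t=7.000: state=(1.580, 1.089)
t=8.000: state=(1.495, 1.207)
t=9.000: state=(1.407, 1.309)
t=10.000: state=(1.314, 1.394)
t=11.000: state=(1.213, 1.464)
t=12.000: state=(1.099, 1.519)
t=13.000: state=(0.963, 1.558)
t=14.000: state=(0.782, 1.581)
t=15.000: state=(0.495, 1.580)
t=16.000: state=(-0.104, 1.542)
t=17.000: state=(-1.339, 1.422)
t=18.000: state=(-1.901, 1.217)
t=19.000: state=(-1.881, 1.012)
t=19.500: state=(-1.846, 0.917)

(v, w) = (-1.846, 0.917)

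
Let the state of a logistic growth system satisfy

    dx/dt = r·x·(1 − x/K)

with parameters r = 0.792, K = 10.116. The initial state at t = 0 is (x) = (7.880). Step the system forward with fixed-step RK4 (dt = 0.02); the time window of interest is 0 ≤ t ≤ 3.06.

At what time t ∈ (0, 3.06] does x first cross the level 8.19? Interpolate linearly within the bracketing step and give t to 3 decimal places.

t=0.000: state=(7.880)
step 1 (dt=0.02): k1=(1.379), k2=(1.373), k3=(1.373), k4=(1.367); state += dt/6·(k1+2k2+2k3+k4)
t=0.020: state=(7.907)
t=0.040: state=(7.935)
t=0.060: state=(7.962)
continuing one RK4 step at a time; state shown every 5 steps (Δt=0.1):
t=0.100: state=(8.015)
t=0.200: state=(8.144)
t=0.220: state=(8.169)
next step: t=0.240: state=(8.194) — x has crossed 8.19
linear interpolation between t=0.220 (8.16872) and t=0.240 (8.19351) → t≈0.237

t = 0.237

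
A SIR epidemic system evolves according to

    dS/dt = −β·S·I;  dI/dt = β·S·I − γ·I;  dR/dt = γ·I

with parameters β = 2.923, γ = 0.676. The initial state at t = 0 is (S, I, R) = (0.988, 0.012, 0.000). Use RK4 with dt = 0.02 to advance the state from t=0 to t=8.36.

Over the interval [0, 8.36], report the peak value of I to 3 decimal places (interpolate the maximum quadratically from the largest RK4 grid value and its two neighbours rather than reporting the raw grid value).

max I = 0.433

t=0.000: state=(0.988, 0.012, 0.000)
step 1 (dt=0.02): k1=(-0.035, 0.027, 0.008), k2=(-0.035, 0.027, 0.008), k3=(-0.035, 0.027, 0.008), k4=(-0.036, 0.028, 0.008); state += dt/6·(k1+2k2+2k3+k4)
t=0.020: state=(0.987, 0.013, 0.000)
t=0.040: state=(0.987, 0.013, 0.000)
t=0.060: state=(0.986, 0.014, 0.001)
continuing one RK4 step at a time; state shown every 25 steps (Δt=0.5):
t=0.500: state=(0.957, 0.036, 0.007)
t=1.000: state=(0.874, 0.098, 0.028)
t=1.500: state=(0.697, 0.222, 0.081)
t=2.000: state=(0.451, 0.368, 0.181)
t=2.500: state=(0.248, 0.432, 0.320)
t=3.000: state=(0.134, 0.404, 0.463)
t=3.500: state=(0.078, 0.334, 0.588)
t=4.000: state=(0.050, 0.261, 0.688)
t=4.500: state=(0.036, 0.198, 0.766)
t=5.000: state=(0.028, 0.148, 0.824)
t=5.500: state=(0.023, 0.110, 0.867)
t=6.000: state=(0.020, 0.081, 0.899)
t=6.500: state=(0.018, 0.059, 0.923)
t=7.000: state=(0.017, 0.043, 0.940)
t=7.500: state=(0.016, 0.032, 0.952)
t=8.000: state=(0.015, 0.023, 0.961)
t=8.360: state=(0.015, 0.018, 0.966)
largest grid value and its neighbours: I(2.540)=0.43286, I(2.560)=0.43290, I(2.580)=0.43279
parabola through these three points peaks at t≈2.556 with I≈0.43290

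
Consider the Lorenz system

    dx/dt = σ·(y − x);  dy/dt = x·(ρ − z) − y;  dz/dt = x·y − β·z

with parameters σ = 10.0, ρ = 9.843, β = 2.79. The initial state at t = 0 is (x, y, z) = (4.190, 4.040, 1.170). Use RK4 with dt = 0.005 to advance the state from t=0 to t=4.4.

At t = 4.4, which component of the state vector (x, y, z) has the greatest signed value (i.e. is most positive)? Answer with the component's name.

largest component: z

t=0.000: state=(4.190, 4.040, 1.170)
step 1 (dt=0.005): k1=(-1.500, 32.300, 13.663), k2=(-0.655, 32.044, 13.891), k3=(-0.683, 32.060, 13.895), k4=(0.137, 31.819, 14.127); state += dt/6·(k1+2k2+2k3+k4)
t=0.005: state=(4.187, 4.200, 1.239)
t=0.010: state=(4.191, 4.358, 1.311)
t=0.015: state=(4.203, 4.514, 1.386)
continuing one RK4 step at a time; state shown every 40 steps (Δt=0.2):
t=0.200: state=(7.236, 9.202, 6.938)
t=0.400: state=(7.384, 5.303, 13.781)
t=0.600: state=(3.182, 1.853, 10.226)
t=0.800: state=(2.129, 2.191, 6.549)
t=1.000: state=(2.979, 3.744, 4.881)
t=1.200: state=(5.119, 6.395, 6.074)
t=1.400: state=(6.883, 6.954, 10.348)
t=1.600: state=(5.301, 4.102, 11.131)
t=1.800: state=(3.630, 3.268, 8.628)
t=2.000: state=(3.725, 4.117, 6.925)
t=2.200: state=(4.930, 5.647, 7.270)
t=2.400: state=(5.975, 6.129, 9.395)
t=2.600: state=(5.393, 4.803, 10.228)
t=2.800: state=(4.370, 4.060, 9.006)
t=3.000: state=(4.277, 4.468, 7.889)
t=3.200: state=(4.933, 5.325, 8.006)
t=3.400: state=(5.498, 5.592, 9.096)
t=3.600: state=(5.244, 4.955, 9.598)
t=3.800: state=(4.689, 4.496, 9.006)
t=4.000: state=(4.595, 4.687, 8.359)
t=4.200: state=(4.944, 5.155, 8.399)
t=4.400: state=(5.246, 5.300, 8.964)
compare at T: x=5.246, y=5.300, z=8.964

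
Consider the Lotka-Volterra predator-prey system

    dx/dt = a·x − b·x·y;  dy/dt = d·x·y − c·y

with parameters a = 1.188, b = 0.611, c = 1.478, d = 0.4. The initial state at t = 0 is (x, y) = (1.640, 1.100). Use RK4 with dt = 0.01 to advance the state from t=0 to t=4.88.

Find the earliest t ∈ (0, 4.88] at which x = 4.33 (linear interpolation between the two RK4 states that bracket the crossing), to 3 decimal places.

t = 1.340

t=0.000: state=(1.640, 1.100)
step 1 (dt=0.01): k1=(0.846, -0.904), k2=(0.853, -0.899), k3=(0.853, -0.899), k4=(0.860, -0.893); state += dt/6·(k1+2k2+2k3+k4)
t=0.010: state=(1.649, 1.091)
t=0.020: state=(1.657, 1.082)
t=0.030: state=(1.666, 1.073)
continuing one RK4 step at a time; state shown every 20 steps (Δt=0.2):
t=0.200: state=(1.837, 0.940)
t=0.400: state=(2.093, 0.818)
t=0.600: state=(2.416, 0.729)
t=0.800: state=(2.814, 0.668)
t=1.000: state=(3.296, 0.634)
t=1.200: state=(3.871, 0.628)
t=1.340: state=(4.330, 0.643)
next step: t=1.350: state=(4.364, 0.644) — x has crossed 4.33
linear interpolation between t=1.340 (4.32975) and t=1.350 (4.36430) → t≈1.340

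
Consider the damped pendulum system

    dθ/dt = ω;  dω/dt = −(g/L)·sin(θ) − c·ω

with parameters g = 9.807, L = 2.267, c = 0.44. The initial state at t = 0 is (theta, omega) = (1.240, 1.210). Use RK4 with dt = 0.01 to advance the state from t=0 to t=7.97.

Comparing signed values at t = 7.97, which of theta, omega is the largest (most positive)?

t=0.000: state=(1.240, 1.210)
step 1 (dt=0.01): k1=(1.210, -4.624), k2=(1.187, -4.622), k3=(1.187, -4.622), k4=(1.164, -4.620); state += dt/6·(k1+2k2+2k3+k4)
t=0.010: state=(1.252, 1.164)
t=0.020: state=(1.263, 1.118)
t=0.030: state=(1.274, 1.071)
continuing one RK4 step at a time; state shown every 50 steps (Δt=0.5):
t=0.500: state=(1.293, -0.924)
t=1.000: state=(0.446, -2.227)
t=1.500: state=(-0.588, -1.566)
t=2.000: state=(-0.938, 0.186)
t=2.500: state=(-0.482, 1.469)
t=3.000: state=(0.284, 1.326)
t=3.500: state=(0.656, 0.089)
t=4.000: state=(0.405, -0.975)
t=4.500: state=(-0.142, -1.017)
t=5.000: state=(-0.458, -0.167)
t=5.500: state=(-0.316, 0.655)
t=6.000: state=(0.072, 0.754)
t=6.500: state=(0.320, 0.172)
t=7.000: state=(0.240, -0.444)
t=7.500: state=(-0.036, -0.552)
t=7.970: state=(-0.220, -0.183)
compare at T: theta=-0.220, omega=-0.183

largest component: omega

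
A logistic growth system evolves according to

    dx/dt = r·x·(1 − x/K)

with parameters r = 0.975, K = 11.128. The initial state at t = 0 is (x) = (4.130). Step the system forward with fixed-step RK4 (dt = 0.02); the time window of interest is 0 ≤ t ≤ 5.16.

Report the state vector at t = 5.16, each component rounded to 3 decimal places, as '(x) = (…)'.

(x) = (11.006)

t=0.000: state=(4.130)
step 1 (dt=0.02): k1=(2.532), k2=(2.539), k3=(2.539), k4=(2.545); state += dt/6·(k1+2k2+2k3+k4)
t=0.020: state=(4.181)
t=0.040: state=(4.232)
t=0.060: state=(4.283)
continuing one RK4 step at a time; state shown every 10 steps (Δt=0.2):
t=0.200: state=(4.648)
t=0.400: state=(5.183)
t=0.600: state=(5.724)
t=0.800: state=(6.263)
t=1.000: state=(6.789)
t=1.200: state=(7.293)
t=1.400: state=(7.767)
t=1.600: state=(8.206)
t=1.800: state=(8.606)
t=2.000: state=(8.966)
t=2.200: state=(9.286)
t=2.400: state=(9.567)
t=2.600: state=(9.810)
t=2.800: state=(10.021)
t=3.000: state=(10.200)
t=3.200: state=(10.353)
t=3.400: state=(10.483)
t=3.600: state=(10.591)
t=3.800: state=(10.683)
t=4.000: state=(10.759)
t=4.200: state=(10.823)
t=4.400: state=(10.875)
t=4.600: state=(10.919)
t=4.800: state=(10.956)
t=5.000: state=(10.986)
t=5.160: state=(11.006)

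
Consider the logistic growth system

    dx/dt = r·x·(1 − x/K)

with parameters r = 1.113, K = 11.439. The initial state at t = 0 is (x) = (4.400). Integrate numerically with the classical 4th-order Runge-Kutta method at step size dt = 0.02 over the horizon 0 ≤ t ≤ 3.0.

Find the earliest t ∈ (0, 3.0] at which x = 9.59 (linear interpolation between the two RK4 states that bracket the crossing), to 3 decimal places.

t=0.000: state=(4.400)
step 1 (dt=0.02): k1=(3.013), k2=(3.021), k3=(3.021), k4=(3.029); state += dt/6·(k1+2k2+2k3+k4)
t=0.020: state=(4.460)
t=0.040: state=(4.521)
t=0.060: state=(4.582)
continuing one RK4 step at a time; state shown every 5 steps (Δt=0.1):
t=0.100: state=(4.705)
t=0.200: state=(5.016)
t=0.300: state=(5.331)
t=0.400: state=(5.649)
t=0.500: state=(5.967)
t=0.600: state=(6.284)
t=0.700: state=(6.597)
t=0.800: state=(6.905)
t=0.900: state=(7.206)
t=1.000: state=(7.498)
t=1.100: state=(7.780)
t=1.200: state=(8.051)
t=1.300: state=(8.311)
t=1.400: state=(8.557)
t=1.500: state=(8.790)
t=1.600: state=(9.010)
t=1.700: state=(9.216)
t=1.800: state=(9.409)
t=1.900: state=(9.588)
next step: t=1.920: state=(9.622) — x has crossed 9.59
linear interpolation between t=1.900 (9.58808) and t=1.920 (9.62236) → t≈1.901

t = 1.901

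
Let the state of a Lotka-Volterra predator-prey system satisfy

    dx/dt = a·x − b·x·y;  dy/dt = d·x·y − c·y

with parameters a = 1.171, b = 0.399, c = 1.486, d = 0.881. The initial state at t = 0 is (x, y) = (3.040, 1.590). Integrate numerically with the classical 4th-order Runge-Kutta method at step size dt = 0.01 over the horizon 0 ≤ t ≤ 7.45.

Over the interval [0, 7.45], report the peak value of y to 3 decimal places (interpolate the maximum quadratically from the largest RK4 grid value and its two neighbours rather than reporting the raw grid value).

max y = 6.530

t=0.000: state=(3.040, 1.590)
step 1 (dt=0.01): k1=(1.631, 1.896), k2=(1.624, 1.918), k3=(1.624, 1.919), k4=(1.617, 1.942); state += dt/6·(k1+2k2+2k3+k4)
t=0.010: state=(3.056, 1.609)
t=0.020: state=(3.072, 1.629)
t=0.030: state=(3.088, 1.649)
continuing one RK4 step at a time; state shown every 25 steps (Δt=0.25):
t=0.250: state=(3.377, 2.230)
t=0.500: state=(3.451, 3.284)
t=0.750: state=(3.110, 4.702)
t=1.000: state=(2.435, 5.994)
t=1.250: state=(1.734, 6.528)
t=1.500: state=(1.224, 6.210)
t=1.750: state=(0.917, 5.404)
t=2.000: state=(0.751, 4.470)
t=2.250: state=(0.673, 3.602)
t=2.500: state=(0.654, 2.873)
t=2.750: state=(0.678, 2.293)
t=3.000: state=(0.740, 1.847)
t=3.250: state=(0.840, 1.515)
t=3.500: state=(0.980, 1.276)
t=3.750: state=(1.166, 1.114)
t=4.000: state=(1.406, 1.018)
t=4.250: state=(1.705, 0.988)
t=4.500: state=(2.068, 1.032)
t=4.750: state=(2.485, 1.174)
t=5.000: state=(2.924, 1.469)
t=5.250: state=(3.302, 2.015)
t=5.500: state=(3.468, 2.946)
t=5.750: state=(3.248, 4.291)
t=6.000: state=(2.640, 5.690)
t=6.250: state=(1.914, 6.473)
t=6.500: state=(1.343, 6.366)
t=6.750: state=(0.985, 5.654)
t=7.000: state=(0.786, 4.728)
t=7.250: state=(0.688, 3.831)
t=7.450: state=(0.657, 3.202)
largest grid value and its neighbours: y(1.260)=6.52967, y(1.270)=6.53027, y(1.280)=6.52947
parabola through these three points peaks at t≈1.269 with y≈6.53027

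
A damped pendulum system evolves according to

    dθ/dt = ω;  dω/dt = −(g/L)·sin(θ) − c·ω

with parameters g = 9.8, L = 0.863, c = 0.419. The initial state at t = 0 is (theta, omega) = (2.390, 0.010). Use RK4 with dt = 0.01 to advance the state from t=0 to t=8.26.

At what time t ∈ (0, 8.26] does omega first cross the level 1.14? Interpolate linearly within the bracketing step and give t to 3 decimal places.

t=0.000: state=(2.390, 0.010)
step 1 (dt=0.01): k1=(0.010, -7.758), k2=(-0.029, -7.741), k3=(-0.029, -7.743), k4=(-0.067, -7.728); state += dt/6·(k1+2k2+2k3+k4)
t=0.010: state=(2.390, -0.067)
t=0.020: state=(2.389, -0.145)
t=0.030: state=(2.387, -0.222)
continuing one RK4 step at a time; state shown every 50 steps (Δt=0.5):
t=0.500: state=(1.363, -4.341)
t=1.000: state=(-1.139, -3.614)
t=1.400: state=(-1.627, 1.075)
next step: t=1.410: state=(-1.616, 1.184) — omega has crossed 1.14
linear interpolation between t=1.400 (1.07534) and t=1.410 (1.18402) → t≈1.406

t = 1.406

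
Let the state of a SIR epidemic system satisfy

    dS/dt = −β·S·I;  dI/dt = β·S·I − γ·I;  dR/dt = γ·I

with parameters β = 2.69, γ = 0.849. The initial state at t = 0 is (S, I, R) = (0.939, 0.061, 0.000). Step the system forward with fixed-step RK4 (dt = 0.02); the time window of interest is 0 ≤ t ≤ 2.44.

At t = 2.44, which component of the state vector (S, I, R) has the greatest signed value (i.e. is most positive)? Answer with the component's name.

largest component: R

t=0.000: state=(0.939, 0.061, 0.000)
step 1 (dt=0.02): k1=(-0.154, 0.102, 0.052), k2=(-0.156, 0.104, 0.053), k3=(-0.156, 0.104, 0.053), k4=(-0.159, 0.105, 0.054); state += dt/6·(k1+2k2+2k3+k4)
t=0.020: state=(0.936, 0.063, 0.001)
t=0.040: state=(0.933, 0.065, 0.002)
t=0.060: state=(0.929, 0.067, 0.003)
continuing one RK4 step at a time; state shown every 5 steps (Δt=0.1):
t=0.100: state=(0.922, 0.072, 0.006)
t=0.200: state=(0.903, 0.085, 0.012)
t=0.300: state=(0.881, 0.099, 0.020)
t=0.400: state=(0.856, 0.115, 0.029)
t=0.500: state=(0.828, 0.132, 0.040)
t=0.600: state=(0.798, 0.151, 0.052)
t=0.700: state=(0.764, 0.171, 0.065)
t=0.800: state=(0.727, 0.192, 0.081)
t=0.900: state=(0.689, 0.213, 0.098)
t=1.000: state=(0.648, 0.235, 0.117)
t=1.100: state=(0.607, 0.255, 0.138)
t=1.200: state=(0.565, 0.275, 0.160)
t=1.300: state=(0.524, 0.292, 0.184)
t=1.400: state=(0.483, 0.307, 0.210)
t=1.500: state=(0.444, 0.320, 0.236)
t=1.600: state=(0.407, 0.329, 0.264)
t=1.700: state=(0.372, 0.336, 0.292)
t=1.800: state=(0.340, 0.339, 0.321)
t=1.900: state=(0.310, 0.340, 0.350)
t=2.000: state=(0.283, 0.338, 0.378)
t=2.100: state=(0.259, 0.334, 0.407)
t=2.200: state=(0.237, 0.328, 0.435)
t=2.300: state=(0.217, 0.321, 0.463)
t=2.400: state=(0.199, 0.311, 0.490)
t=2.440: state=(0.193, 0.307, 0.500)
compare at T: S=0.193, I=0.307, R=0.500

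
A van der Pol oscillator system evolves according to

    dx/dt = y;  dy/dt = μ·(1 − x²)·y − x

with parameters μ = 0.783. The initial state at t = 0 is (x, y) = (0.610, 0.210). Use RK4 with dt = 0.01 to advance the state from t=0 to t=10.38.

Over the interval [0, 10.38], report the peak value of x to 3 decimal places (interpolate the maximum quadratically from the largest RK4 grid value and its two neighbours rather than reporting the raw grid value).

t=0.000: state=(0.610, 0.210)
step 1 (dt=0.01): k1=(0.210, -0.507), k2=(0.207, -0.509), k3=(0.207, -0.509), k4=(0.205, -0.512); state += dt/6·(k1+2k2+2k3+k4)
t=0.010: state=(0.612, 0.205)
t=0.020: state=(0.614, 0.200)
t=0.030: state=(0.616, 0.195)
continuing one RK4 step at a time; state shown every 50 steps (Δt=0.5):
t=0.500: state=(0.643, -0.094)
t=1.000: state=(0.506, -0.460)
t=1.500: state=(0.176, -0.865)
t=2.000: state=(-0.355, -1.231)
t=2.500: state=(-0.981, -1.151)
t=3.000: state=(-1.387, -0.411)
t=3.500: state=(-1.400, 0.311)
t=4.000: state=(-1.114, 0.818)
t=4.500: state=(-0.576, 1.362)
t=5.000: state=(0.281, 2.067)
t=5.500: state=(1.345, 1.859)
t=6.000: state=(1.888, 0.323)
t=6.500: state=(1.815, -0.481)
t=7.000: state=(1.476, -0.855)
t=7.500: state=(0.952, -1.267)
t=8.000: state=(0.160, -1.956)
t=8.500: state=(-0.983, -2.407)
t=9.000: state=(-1.869, -0.898)
t=9.500: state=(-1.969, 0.296)
t=10.000: state=(-1.701, 0.723)
t=10.380: state=(-1.381, 0.965)
largest grid value and its neighbours: x(6.140)=1.90991, x(6.150)=1.90992, x(6.160)=1.90974
parabola through these three points peaks at t≈6.146 with x≈1.90994

max x = 1.910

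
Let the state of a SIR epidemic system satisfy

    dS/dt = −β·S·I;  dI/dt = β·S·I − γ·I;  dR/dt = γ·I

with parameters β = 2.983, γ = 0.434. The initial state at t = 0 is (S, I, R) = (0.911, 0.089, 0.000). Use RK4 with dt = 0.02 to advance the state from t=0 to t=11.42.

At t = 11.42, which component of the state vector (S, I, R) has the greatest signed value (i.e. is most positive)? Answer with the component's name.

t=0.000: state=(0.911, 0.089, 0.000)
step 1 (dt=0.02): k1=(-0.242, 0.203, 0.039), k2=(-0.247, 0.207, 0.040), k3=(-0.247, 0.207, 0.040), k4=(-0.252, 0.211, 0.040); state += dt/6·(k1+2k2+2k3+k4)
t=0.020: state=(0.906, 0.093, 0.001)
t=0.040: state=(0.901, 0.097, 0.002)
t=0.060: state=(0.896, 0.102, 0.002)
continuing one RK4 step at a time; state shown every 25 steps (Δt=0.5):
t=0.500: state=(0.720, 0.246, 0.034)
t=1.000: state=(0.422, 0.466, 0.112)
t=1.500: state=(0.189, 0.582, 0.228)
t=2.000: state=(0.080, 0.566, 0.355)
t=2.500: state=(0.036, 0.494, 0.470)
t=3.000: state=(0.018, 0.413, 0.568)
t=3.500: state=(0.010, 0.340, 0.650)
t=4.000: state=(0.007, 0.277, 0.717)
t=4.500: state=(0.005, 0.225, 0.771)
t=5.000: state=(0.003, 0.182, 0.815)
t=5.500: state=(0.003, 0.147, 0.850)
t=6.000: state=(0.002, 0.119, 0.879)
t=6.500: state=(0.002, 0.096, 0.902)
t=7.000: state=(0.002, 0.077, 0.921)
t=7.500: state=(0.001, 0.062, 0.936)
t=8.000: state=(0.001, 0.050, 0.948)
t=8.500: state=(0.001, 0.041, 0.958)
t=9.000: state=(0.001, 0.033, 0.966)
t=9.500: state=(0.001, 0.026, 0.972)
t=10.000: state=(0.001, 0.021, 0.978)
t=10.500: state=(0.001, 0.017, 0.982)
t=11.000: state=(0.001, 0.014, 0.985)
t=11.420: state=(0.001, 0.012, 0.987)
compare at T: S=0.001, I=0.012, R=0.987

largest component: R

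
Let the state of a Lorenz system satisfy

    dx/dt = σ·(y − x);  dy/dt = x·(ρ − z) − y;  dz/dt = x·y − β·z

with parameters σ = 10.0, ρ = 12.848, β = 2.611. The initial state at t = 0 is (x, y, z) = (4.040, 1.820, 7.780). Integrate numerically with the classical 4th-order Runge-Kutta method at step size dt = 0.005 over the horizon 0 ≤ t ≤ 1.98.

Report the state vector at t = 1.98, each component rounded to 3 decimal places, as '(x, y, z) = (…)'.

(x, y, z) = (4.246, 4.726, 9.649)

t=0.000: state=(4.040, 1.820, 7.780)
step 1 (dt=0.005): k1=(-22.200, 18.655, -12.961), k2=(-21.179, 18.456, -12.791), k3=(-21.209, 18.468, -12.790), k4=(-20.216, 18.277, -12.624); state += dt/6·(k1+2k2+2k3+k4)
t=0.005: state=(3.934, 1.912, 7.716)
t=0.010: state=(3.838, 2.003, 7.654)
t=0.015: state=(3.750, 2.092, 7.593)
continuing one RK4 step at a time; state shown every 20 steps (Δt=0.1):
t=0.100: state=(3.260, 3.483, 6.802)
t=0.200: state=(4.037, 5.267, 6.631)
t=0.300: state=(5.582, 7.367, 7.813)
t=0.400: state=(7.346, 8.887, 10.792)
t=0.500: state=(8.188, 8.137, 14.391)
t=0.600: state=(7.212, 5.498, 15.789)
t=0.700: state=(5.313, 3.488, 14.561)
t=0.800: state=(3.868, 2.854, 12.432)
t=0.900: state=(3.271, 3.056, 10.468)
t=1.000: state=(3.368, 3.750, 9.037)
t=1.100: state=(3.999, 4.866, 8.349)
t=1.200: state=(5.066, 6.302, 8.672)
t=1.300: state=(6.349, 7.582, 10.234)
t=1.400: state=(7.279, 7.772, 12.624)
t=1.500: state=(7.176, 6.487, 14.364)
t=1.600: state=(6.106, 4.816, 14.354)
t=1.700: state=(4.893, 3.863, 13.100)
t=1.800: state=(4.153, 3.716, 11.553)
t=1.900: state=(4.002, 4.120, 10.277)
t=1.980: state=(4.246, 4.726, 9.649)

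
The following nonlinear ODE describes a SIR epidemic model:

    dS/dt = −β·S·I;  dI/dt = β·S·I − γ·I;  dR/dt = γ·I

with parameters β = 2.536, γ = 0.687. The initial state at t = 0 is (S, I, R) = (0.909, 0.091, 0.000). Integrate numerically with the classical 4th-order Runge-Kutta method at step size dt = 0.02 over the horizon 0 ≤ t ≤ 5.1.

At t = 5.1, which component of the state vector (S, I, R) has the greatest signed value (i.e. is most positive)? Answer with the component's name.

largest component: R

t=0.000: state=(0.909, 0.091, 0.000)
step 1 (dt=0.02): k1=(-0.210, 0.147, 0.063), k2=(-0.213, 0.149, 0.064), k3=(-0.213, 0.149, 0.064), k4=(-0.216, 0.151, 0.065); state += dt/6·(k1+2k2+2k3+k4)
t=0.020: state=(0.905, 0.094, 0.001)
t=0.040: state=(0.900, 0.097, 0.003)
t=0.060: state=(0.896, 0.100, 0.004)
continuing one RK4 step at a time; state shown every 10 steps (Δt=0.2):
t=0.200: state=(0.861, 0.124, 0.015)
t=0.400: state=(0.800, 0.165, 0.035)
t=0.600: state=(0.727, 0.212, 0.060)
t=0.800: state=(0.645, 0.262, 0.093)
t=1.000: state=(0.558, 0.310, 0.132)
t=1.200: state=(0.472, 0.351, 0.178)
t=1.400: state=(0.392, 0.380, 0.228)
t=1.600: state=(0.321, 0.397, 0.282)
t=1.800: state=(0.262, 0.401, 0.337)
t=2.000: state=(0.214, 0.394, 0.391)
t=2.200: state=(0.176, 0.379, 0.445)
t=2.400: state=(0.146, 0.359, 0.495)
t=2.600: state=(0.122, 0.335, 0.543)
t=2.800: state=(0.104, 0.309, 0.587)
t=3.000: state=(0.090, 0.283, 0.628)
t=3.200: state=(0.078, 0.257, 0.665)
t=3.400: state=(0.069, 0.232, 0.699)
t=3.600: state=(0.062, 0.209, 0.729)
t=3.800: state=(0.056, 0.188, 0.756)
t=4.000: state=(0.051, 0.168, 0.781)
t=4.200: state=(0.047, 0.150, 0.803)
t=4.400: state=(0.044, 0.134, 0.822)
t=4.600: state=(0.041, 0.120, 0.839)
t=4.800: state=(0.039, 0.106, 0.855)
t=5.000: state=(0.037, 0.094, 0.869)
t=5.100: state=(0.036, 0.089, 0.875)
compare at T: S=0.036, I=0.089, R=0.875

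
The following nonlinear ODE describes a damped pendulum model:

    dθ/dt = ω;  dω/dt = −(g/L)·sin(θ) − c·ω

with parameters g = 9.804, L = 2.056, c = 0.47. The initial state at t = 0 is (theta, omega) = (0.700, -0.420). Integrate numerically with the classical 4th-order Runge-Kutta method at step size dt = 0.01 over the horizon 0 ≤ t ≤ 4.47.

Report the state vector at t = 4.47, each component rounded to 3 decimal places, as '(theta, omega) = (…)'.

t=0.000: state=(0.700, -0.420)
step 1 (dt=0.01): k1=(-0.420, -2.875), k2=(-0.434, -2.860), k3=(-0.434, -2.860), k4=(-0.449, -2.845); state += dt/6·(k1+2k2+2k3+k4)
t=0.010: state=(0.696, -0.449)
t=0.020: state=(0.691, -0.477)
t=0.030: state=(0.686, -0.505)
continuing one RK4 step at a time; state shown every 20 steps (Δt=0.2):
t=0.200: state=(0.563, -0.925)
t=0.400: state=(0.343, -1.242)
t=0.600: state=(0.082, -1.321)
t=0.800: state=(-0.170, -1.159)
t=1.000: state=(-0.369, -0.807)
t=1.200: state=(-0.485, -0.351)
t=1.400: state=(-0.508, 0.121)
t=1.600: state=(-0.441, 0.531)
t=1.800: state=(-0.304, 0.817)
t=2.000: state=(-0.125, 0.938)
t=2.200: state=(0.060, 0.882)
t=2.400: state=(0.217, 0.673)
t=2.600: state=(0.322, 0.365)
t=2.800: state=(0.361, 0.022)
t=3.000: state=(0.333, -0.294)
t=3.200: state=(0.249, -0.531)
t=3.400: state=(0.128, -0.655)
t=3.600: state=(-0.005, -0.651)
t=3.800: state=(-0.125, -0.531)
t=4.000: state=(-0.211, -0.328)
t=4.200: state=(-0.253, -0.085)
t=4.400: state=(-0.246, 0.151)
t=4.470: state=(-0.233, 0.224)

(theta, omega) = (-0.233, 0.224)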